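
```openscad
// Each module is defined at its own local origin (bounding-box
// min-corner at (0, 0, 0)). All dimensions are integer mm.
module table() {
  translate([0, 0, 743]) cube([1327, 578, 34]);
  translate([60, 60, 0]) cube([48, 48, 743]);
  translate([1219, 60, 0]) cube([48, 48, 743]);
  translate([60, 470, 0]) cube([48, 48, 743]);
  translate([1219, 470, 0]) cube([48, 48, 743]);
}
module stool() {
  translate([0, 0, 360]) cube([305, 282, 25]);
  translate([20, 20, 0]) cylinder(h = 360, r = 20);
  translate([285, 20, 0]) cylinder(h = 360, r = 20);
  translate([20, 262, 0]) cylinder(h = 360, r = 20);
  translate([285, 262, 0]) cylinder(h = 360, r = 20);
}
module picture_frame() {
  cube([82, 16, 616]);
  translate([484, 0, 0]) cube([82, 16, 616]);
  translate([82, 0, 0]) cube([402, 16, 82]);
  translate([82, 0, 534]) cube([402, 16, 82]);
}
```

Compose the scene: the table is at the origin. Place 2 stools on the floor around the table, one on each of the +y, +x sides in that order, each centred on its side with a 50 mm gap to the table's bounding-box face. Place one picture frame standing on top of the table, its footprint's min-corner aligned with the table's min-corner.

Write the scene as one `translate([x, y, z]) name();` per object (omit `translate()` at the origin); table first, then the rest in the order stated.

table();
translate([511, 628, 0]) stool();
translate([1377, 148, 0]) stool();
translate([0, 0, 777]) picture_frame();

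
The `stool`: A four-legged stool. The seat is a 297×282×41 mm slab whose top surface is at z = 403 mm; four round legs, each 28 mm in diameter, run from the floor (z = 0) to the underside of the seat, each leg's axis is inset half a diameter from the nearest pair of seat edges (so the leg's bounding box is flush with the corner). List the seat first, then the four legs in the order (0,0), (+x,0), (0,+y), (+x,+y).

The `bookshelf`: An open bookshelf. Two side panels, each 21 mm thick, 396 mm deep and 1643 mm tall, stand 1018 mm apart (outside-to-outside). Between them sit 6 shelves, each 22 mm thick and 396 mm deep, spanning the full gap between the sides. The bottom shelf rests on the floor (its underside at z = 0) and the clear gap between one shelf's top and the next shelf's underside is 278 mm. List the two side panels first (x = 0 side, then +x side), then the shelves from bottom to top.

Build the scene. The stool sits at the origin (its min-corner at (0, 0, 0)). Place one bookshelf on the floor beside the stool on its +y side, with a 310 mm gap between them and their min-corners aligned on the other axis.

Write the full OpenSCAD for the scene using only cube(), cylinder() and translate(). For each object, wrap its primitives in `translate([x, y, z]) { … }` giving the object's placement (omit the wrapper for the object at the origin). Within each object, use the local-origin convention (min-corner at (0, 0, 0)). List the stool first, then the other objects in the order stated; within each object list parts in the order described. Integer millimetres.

translate([0, 0, 362]) cube([297, 282, 41]);
translate([14, 14, 0]) cylinder(h = 362, r = 14);
translate([283, 14, 0]) cylinder(h = 362, r = 14);
translate([14, 268, 0]) cylinder(h = 362, r = 14);
translate([283, 268, 0]) cylinder(h = 362, r = 14);
translate([0, 592, 0]) {
  cube([21, 396, 1643]);
  translate([997, 0, 0]) cube([21, 396, 1643]);
  translate([21, 0, 0]) cube([976, 396, 22]);
  translate([21, 0, 300]) cube([976, 396, 22]);
  translate([21, 0, 600]) cube([976, 396, 22]);
  translate([21, 0, 900]) cube([976, 396, 22]);
  translate([21, 0, 1200]) cube([976, 396, 22]);
  translate([21, 0, 1500]) cube([976, 396, 22]);
}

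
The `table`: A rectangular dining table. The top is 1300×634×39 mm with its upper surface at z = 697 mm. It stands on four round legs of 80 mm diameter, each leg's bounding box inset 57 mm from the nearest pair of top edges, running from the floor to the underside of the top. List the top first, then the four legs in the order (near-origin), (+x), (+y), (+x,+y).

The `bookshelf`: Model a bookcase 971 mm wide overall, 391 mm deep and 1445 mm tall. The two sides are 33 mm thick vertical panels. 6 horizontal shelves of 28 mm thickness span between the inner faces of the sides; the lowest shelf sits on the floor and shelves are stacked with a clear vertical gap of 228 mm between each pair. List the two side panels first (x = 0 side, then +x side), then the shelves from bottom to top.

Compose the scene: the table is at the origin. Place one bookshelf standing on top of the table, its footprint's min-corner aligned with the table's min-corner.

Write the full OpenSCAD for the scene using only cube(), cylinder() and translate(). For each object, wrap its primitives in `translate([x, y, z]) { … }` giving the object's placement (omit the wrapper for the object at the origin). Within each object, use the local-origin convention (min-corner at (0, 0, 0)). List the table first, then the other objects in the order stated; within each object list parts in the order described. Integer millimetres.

translate([0, 0, 658]) cube([1300, 634, 39]);
translate([97, 97, 0]) cylinder(h = 658, r = 40);
translate([1203, 97, 0]) cylinder(h = 658, r = 40);
translate([97, 537, 0]) cylinder(h = 658, r = 40);
translate([1203, 537, 0]) cylinder(h = 658, r = 40);
translate([0, 0, 697]) {
  cube([33, 391, 1445]);
  translate([938, 0, 0]) cube([33, 391, 1445]);
  translate([33, 0, 0]) cube([905, 391, 28]);
  translate([33, 0, 256]) cube([905, 391, 28]);
  translate([33, 0, 512]) cube([905, 391, 28]);
  translate([33, 0, 768]) cube([905, 391, 28]);
  translate([33, 0, 1024]) cube([905, 391, 28]);
  translate([33, 0, 1280]) cube([905, 391, 28]);
}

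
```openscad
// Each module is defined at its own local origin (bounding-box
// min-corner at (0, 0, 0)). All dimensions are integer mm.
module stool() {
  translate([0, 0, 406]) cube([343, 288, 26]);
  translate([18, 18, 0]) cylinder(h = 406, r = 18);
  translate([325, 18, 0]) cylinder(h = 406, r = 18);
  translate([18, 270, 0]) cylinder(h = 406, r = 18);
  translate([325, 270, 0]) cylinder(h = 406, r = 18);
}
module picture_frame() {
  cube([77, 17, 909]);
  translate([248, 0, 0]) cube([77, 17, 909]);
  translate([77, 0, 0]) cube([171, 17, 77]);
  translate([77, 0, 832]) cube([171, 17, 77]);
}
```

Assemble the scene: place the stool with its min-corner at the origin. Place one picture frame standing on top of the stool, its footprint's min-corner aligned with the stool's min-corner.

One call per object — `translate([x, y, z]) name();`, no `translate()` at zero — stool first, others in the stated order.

stool();
translate([0, 0, 432]) picture_frame();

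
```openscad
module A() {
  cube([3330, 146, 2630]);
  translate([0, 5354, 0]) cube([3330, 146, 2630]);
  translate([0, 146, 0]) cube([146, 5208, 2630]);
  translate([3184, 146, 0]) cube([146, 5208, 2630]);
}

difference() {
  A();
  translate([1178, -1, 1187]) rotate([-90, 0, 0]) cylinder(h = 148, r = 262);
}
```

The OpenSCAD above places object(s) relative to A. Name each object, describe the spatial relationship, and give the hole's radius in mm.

A is a house frame. The house frame has a circular hole through its front wall. The hole's radius is 262 mm.

The subtracted cylinder has r = 262 mm.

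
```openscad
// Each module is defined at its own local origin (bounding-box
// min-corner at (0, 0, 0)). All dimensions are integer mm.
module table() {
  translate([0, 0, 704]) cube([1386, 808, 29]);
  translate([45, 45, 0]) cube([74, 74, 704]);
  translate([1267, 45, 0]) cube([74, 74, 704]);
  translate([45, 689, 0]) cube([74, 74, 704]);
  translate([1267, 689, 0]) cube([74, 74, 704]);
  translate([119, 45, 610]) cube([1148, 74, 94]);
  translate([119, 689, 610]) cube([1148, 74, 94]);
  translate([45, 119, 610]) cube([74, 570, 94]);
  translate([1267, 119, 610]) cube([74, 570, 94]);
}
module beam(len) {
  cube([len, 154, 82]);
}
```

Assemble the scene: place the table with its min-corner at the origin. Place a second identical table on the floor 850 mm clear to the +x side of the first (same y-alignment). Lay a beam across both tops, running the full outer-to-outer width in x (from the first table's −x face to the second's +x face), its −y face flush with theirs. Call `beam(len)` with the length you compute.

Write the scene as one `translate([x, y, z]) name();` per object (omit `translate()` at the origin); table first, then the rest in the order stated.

table();
translate([2236, 0, 0]) table();
translate([0, 0, 733]) beam(3622);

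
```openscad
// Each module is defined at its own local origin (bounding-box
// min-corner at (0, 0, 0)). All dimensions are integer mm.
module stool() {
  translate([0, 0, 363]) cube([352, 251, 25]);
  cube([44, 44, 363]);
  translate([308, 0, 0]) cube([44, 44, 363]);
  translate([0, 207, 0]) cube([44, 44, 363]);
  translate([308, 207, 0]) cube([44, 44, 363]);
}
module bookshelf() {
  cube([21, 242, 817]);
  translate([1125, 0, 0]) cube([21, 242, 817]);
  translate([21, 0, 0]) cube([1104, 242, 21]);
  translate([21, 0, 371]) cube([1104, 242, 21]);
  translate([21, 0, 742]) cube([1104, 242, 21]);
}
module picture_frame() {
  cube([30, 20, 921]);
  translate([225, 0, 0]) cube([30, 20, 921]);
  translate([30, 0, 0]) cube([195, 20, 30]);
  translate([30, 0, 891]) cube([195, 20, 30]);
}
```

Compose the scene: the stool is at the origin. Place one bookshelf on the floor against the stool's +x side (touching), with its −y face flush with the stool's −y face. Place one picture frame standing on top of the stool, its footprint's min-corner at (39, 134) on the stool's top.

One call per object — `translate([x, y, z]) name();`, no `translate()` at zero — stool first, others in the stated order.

stool();
translate([352, 0, 0]) bookshelf();
translate([39, 134, 388]) picture_frame();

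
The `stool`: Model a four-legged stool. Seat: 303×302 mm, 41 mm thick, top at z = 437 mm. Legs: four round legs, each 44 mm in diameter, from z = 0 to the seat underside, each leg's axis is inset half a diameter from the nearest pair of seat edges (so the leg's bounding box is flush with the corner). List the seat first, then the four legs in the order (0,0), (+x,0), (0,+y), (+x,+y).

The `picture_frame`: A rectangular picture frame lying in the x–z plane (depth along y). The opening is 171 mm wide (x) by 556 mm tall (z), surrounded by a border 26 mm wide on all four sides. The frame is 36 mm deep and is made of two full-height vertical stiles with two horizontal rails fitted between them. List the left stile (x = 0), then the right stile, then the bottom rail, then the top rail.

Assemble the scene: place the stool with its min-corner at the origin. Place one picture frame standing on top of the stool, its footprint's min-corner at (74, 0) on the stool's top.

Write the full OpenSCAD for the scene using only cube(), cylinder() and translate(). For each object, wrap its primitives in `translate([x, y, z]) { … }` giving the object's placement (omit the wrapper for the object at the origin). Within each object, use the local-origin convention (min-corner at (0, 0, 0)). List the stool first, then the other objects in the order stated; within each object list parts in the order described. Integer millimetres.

translate([0, 0, 396]) cube([303, 302, 41]);
translate([22, 22, 0]) cylinder(h = 396, r = 22);
translate([281, 22, 0]) cylinder(h = 396, r = 22);
translate([22, 280, 0]) cylinder(h = 396, r = 22);
translate([281, 280, 0]) cylinder(h = 396, r = 22);
translate([74, 0, 437]) {
  cube([26, 36, 608]);
  translate([197, 0, 0]) cube([26, 36, 608]);
  translate([26, 0, 0]) cube([171, 36, 26]);
  translate([26, 0, 582]) cube([171, 36, 26]);
}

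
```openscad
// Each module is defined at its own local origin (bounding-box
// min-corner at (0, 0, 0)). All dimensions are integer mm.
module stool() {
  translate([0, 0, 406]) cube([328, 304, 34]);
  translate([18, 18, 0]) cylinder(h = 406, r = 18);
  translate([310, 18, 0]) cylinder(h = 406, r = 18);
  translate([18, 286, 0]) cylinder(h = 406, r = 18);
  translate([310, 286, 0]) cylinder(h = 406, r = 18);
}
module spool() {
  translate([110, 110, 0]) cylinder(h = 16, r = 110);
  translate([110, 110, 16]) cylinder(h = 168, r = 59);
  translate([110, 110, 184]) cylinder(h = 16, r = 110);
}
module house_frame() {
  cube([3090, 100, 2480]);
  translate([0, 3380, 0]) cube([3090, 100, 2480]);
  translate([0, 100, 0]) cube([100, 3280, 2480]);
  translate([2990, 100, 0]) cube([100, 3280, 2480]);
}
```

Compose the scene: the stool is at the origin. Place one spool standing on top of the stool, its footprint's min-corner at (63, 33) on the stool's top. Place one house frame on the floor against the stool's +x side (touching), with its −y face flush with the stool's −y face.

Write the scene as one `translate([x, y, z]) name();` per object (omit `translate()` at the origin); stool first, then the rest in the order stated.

stool();
translate([63, 33, 440]) spool();
translate([328, 0, 0]) house_frame();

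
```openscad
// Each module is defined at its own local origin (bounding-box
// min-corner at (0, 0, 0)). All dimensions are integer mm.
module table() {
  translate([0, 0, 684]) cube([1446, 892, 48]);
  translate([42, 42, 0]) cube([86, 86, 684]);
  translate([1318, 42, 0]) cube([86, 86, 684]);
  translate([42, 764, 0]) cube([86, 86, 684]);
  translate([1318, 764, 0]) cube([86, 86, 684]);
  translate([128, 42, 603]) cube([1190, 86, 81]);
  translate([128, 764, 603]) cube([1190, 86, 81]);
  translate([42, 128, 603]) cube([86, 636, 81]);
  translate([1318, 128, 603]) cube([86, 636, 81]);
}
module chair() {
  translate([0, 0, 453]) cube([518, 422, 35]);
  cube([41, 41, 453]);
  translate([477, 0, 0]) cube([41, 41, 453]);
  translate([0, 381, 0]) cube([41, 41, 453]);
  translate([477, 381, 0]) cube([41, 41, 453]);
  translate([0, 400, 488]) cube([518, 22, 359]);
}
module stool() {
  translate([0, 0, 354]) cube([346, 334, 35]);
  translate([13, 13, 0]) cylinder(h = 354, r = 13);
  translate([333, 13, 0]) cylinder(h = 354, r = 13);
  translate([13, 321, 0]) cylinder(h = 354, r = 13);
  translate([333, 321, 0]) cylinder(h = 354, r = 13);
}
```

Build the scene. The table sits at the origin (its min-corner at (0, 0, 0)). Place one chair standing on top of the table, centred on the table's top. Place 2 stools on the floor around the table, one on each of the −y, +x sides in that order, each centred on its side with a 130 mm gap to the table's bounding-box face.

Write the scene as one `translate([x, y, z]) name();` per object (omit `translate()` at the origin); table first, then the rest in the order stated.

table();
translate([464, 235, 732]) chair();
translate([550, -464, 0]) stool();
translate([1576, 279, 0]) stool();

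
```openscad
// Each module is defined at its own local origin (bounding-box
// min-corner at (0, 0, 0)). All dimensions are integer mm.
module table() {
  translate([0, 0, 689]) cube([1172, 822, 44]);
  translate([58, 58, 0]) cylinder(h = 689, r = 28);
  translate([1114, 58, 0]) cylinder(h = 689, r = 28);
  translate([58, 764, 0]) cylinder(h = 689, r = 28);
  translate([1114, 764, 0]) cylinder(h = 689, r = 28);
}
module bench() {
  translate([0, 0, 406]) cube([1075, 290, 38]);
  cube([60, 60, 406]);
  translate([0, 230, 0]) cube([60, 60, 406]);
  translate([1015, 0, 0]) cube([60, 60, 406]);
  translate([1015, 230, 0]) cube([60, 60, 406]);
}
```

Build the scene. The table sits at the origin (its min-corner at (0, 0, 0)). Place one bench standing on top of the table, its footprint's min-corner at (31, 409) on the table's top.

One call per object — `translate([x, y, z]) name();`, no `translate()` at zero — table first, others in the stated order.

table();
translate([31, 409, 733]) bench();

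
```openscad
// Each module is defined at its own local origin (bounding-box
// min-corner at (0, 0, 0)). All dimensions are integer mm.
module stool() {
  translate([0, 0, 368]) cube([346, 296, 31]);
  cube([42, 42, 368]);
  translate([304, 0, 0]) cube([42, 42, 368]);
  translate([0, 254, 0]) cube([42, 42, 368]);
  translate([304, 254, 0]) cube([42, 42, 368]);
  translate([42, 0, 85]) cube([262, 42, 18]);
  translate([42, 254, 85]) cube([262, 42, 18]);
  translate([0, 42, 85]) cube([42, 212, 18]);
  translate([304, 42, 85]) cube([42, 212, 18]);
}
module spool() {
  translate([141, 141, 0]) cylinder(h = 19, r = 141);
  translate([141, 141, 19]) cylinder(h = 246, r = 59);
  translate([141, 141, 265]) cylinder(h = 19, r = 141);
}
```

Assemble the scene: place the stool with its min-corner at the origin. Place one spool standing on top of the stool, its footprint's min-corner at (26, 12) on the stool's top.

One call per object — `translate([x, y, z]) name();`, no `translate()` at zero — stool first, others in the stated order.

stool();
translate([26, 12, 399]) spool();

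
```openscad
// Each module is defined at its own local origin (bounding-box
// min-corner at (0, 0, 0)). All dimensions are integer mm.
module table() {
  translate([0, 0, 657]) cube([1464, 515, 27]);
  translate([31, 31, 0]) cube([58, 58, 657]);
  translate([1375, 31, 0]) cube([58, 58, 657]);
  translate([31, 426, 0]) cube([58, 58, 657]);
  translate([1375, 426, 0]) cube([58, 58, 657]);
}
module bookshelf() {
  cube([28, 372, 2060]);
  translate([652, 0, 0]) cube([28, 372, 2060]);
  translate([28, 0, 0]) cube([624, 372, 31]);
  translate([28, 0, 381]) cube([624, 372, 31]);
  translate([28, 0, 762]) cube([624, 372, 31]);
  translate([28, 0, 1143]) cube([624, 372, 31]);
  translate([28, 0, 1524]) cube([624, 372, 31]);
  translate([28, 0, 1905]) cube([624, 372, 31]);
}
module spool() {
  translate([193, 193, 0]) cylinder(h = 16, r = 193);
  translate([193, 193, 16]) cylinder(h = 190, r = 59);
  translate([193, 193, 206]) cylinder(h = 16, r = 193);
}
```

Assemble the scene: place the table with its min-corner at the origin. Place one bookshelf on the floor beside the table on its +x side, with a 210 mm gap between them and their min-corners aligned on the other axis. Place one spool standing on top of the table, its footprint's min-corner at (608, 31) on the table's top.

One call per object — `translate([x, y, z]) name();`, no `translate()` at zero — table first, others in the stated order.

table();
translate([1674, 0, 0]) bookshelf();
translate([608, 31, 684]) spool();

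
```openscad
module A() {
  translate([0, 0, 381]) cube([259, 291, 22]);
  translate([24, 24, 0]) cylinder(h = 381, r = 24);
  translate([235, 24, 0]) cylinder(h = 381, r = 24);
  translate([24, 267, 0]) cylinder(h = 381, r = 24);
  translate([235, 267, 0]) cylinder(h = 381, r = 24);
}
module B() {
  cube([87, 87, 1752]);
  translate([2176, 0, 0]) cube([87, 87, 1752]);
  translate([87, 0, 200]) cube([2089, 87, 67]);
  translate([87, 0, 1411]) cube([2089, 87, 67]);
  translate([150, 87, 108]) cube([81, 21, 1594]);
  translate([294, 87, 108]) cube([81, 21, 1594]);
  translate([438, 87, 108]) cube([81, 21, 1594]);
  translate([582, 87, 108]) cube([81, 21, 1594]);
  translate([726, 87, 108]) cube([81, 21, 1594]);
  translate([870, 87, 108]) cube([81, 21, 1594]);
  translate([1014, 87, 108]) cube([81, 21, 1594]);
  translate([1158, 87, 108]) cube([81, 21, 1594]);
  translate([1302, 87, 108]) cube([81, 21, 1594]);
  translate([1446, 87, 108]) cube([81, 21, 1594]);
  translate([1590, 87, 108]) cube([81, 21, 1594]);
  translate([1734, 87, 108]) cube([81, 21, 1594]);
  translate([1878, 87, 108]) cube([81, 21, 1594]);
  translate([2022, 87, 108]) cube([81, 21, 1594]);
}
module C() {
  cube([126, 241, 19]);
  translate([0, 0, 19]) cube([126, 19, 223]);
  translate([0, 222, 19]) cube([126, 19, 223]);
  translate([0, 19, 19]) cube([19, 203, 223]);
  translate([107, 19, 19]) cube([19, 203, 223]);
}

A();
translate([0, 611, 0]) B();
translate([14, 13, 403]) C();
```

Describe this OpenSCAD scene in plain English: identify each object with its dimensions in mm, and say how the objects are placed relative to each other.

A is a simple wooden stool: a rectangular seat 259 mm (x) by 291 mm (y), 22 mm thick, top face at z = 403 mm, on four round legs, each 48 mm in diameter. The legs rest on z = 0, each leg's axis is inset half a diameter from the nearest pair of seat edges (so the leg's bounding box is flush with the corner).

B is a fence section. Two 87×87 mm posts, 1752 mm tall, stand on the floor with a clear span of 2089 mm between their inner faces. Two horizontal rails of 87×67 mm section span the gap between the posts with their undersides at z = 200 mm and z = 1411 mm, flush with the posts' −y face. 14 pickets, each 81 mm wide, 21 mm thick and 1594 mm tall, are fixed to the +y face of the rails with their bottoms at z = 108 mm, evenly spaced across the span with equal gaps (rounded down to the nearest mm) at the −x end and between each pair — any rounding remainder accumulates at the +x end.

C is an open storage box with external size 126×241×242 mm and wall thickness 19 mm (the base is also 19 mm thick). The base covers the whole footprint; the four walls stand on the base, with the y-facing walls full-width and the x-facing walls fitting between their inner faces.

The fence section is on the floor beside the stool on its +y side. The open box is on top of the stool.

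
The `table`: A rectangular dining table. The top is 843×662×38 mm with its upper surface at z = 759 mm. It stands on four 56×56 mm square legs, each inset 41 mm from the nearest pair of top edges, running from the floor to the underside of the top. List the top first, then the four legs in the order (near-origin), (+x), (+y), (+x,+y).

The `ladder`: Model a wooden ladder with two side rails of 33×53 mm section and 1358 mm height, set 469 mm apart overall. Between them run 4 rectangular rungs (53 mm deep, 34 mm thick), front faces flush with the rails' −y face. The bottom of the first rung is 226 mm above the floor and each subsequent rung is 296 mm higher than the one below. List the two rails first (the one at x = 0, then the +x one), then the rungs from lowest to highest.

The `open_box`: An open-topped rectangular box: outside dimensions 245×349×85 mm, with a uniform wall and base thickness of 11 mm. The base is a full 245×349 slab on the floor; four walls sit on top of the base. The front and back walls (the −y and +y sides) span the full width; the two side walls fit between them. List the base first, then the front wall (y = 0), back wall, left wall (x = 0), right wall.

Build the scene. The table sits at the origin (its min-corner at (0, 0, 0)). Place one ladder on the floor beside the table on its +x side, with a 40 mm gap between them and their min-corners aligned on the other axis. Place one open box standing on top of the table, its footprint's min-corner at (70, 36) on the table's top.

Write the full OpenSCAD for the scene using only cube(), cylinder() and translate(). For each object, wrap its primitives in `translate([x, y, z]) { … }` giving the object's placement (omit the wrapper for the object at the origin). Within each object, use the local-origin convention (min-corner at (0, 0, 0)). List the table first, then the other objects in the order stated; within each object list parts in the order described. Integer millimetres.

translate([0, 0, 721]) cube([843, 662, 38]);
translate([41, 41, 0]) cube([56, 56, 721]);
translate([746, 41, 0]) cube([56, 56, 721]);
translate([41, 565, 0]) cube([56, 56, 721]);
translate([746, 565, 0]) cube([56, 56, 721]);
translate([883, 0, 0]) {
  cube([33, 53, 1358]);
  translate([436, 0, 0]) cube([33, 53, 1358]);
  translate([33, 0, 226]) cube([403, 53, 34]);
  translate([33, 0, 522]) cube([403, 53, 34]);
  translate([33, 0, 818]) cube([403, 53, 34]);
  translate([33, 0, 1114]) cube([403, 53, 34]);
}
translate([70, 36, 759]) {
  cube([245, 349, 11]);
  translate([0, 0, 11]) cube([245, 11, 74]);
  translate([0, 338, 11]) cube([245, 11, 74]);
  translate([0, 11, 11]) cube([11, 327, 74]);
  translate([234, 11, 11]) cube([11, 327, 74]);
}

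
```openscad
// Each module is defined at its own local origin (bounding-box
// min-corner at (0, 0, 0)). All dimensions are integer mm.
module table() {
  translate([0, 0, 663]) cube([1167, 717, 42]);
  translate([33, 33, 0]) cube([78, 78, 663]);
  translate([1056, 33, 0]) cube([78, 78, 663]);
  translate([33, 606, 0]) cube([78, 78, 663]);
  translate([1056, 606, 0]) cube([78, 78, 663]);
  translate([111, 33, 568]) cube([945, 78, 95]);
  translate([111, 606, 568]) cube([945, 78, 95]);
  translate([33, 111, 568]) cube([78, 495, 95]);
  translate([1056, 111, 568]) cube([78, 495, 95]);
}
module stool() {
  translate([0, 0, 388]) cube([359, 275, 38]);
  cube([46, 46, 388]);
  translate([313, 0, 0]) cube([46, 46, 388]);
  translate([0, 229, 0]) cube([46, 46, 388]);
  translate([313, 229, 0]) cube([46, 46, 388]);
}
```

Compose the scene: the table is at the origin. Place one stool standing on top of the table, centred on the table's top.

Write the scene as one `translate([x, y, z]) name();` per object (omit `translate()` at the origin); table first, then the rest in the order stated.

table();
translate([404, 221, 705]) stool();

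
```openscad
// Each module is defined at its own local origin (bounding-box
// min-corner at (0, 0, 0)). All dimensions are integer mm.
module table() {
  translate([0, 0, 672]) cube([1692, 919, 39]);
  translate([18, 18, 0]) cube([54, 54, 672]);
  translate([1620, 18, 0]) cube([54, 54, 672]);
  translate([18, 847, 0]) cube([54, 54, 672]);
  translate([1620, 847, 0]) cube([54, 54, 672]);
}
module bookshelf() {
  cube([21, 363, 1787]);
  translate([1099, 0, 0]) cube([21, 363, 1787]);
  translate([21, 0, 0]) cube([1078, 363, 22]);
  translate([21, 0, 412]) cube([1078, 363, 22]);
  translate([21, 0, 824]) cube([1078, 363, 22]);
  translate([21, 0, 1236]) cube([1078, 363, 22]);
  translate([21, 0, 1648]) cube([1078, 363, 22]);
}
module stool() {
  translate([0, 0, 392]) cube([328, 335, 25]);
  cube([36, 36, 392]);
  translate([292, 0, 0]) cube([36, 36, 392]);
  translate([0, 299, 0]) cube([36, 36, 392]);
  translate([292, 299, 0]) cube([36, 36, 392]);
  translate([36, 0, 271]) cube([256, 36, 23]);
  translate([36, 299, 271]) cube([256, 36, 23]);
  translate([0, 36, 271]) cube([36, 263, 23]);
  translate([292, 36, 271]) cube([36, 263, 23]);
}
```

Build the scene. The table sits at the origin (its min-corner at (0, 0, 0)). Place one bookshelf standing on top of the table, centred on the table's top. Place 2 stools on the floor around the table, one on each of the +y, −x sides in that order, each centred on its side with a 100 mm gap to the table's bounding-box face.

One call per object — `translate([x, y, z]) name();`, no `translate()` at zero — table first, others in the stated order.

table();
translate([286, 278, 711]) bookshelf();
translate([682, 1019, 0]) stool();
translate([-428, 292, 0]) stool();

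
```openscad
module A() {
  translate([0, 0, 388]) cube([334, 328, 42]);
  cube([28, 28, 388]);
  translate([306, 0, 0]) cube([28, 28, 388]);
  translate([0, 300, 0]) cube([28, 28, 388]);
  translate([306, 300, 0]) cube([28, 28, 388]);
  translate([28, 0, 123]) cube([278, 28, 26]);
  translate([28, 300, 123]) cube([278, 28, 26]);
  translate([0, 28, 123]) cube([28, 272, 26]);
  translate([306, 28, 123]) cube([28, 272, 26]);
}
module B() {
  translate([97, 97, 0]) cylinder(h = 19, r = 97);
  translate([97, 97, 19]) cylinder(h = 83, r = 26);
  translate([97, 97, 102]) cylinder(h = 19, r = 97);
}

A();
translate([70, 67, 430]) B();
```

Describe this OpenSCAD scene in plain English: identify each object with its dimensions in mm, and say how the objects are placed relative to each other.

A is a four-legged stool. The seat is a 334×328×42 mm slab whose top surface is at z = 430 mm; four square legs, each 28×28 mm in cross-section, run from the floor (z = 0) to the underside of the seat, each flush with a corner of the seat. Four stretchers, 28 mm wide and 26 mm tall, connect adjacent legs with their undersides at z = 123 mm, each running between the inner faces of the legs it joins and aligned with the legs' outer faces on the other axis.

B is a spool: two coaxial disc flanges of radius 97 mm and thickness 19 mm, joined by a core cylinder of radius 26 mm and height 83 mm. The lower flange rests on z = 0 and the three cylinders share a vertical axis.

The spool is on top of the stool, centred.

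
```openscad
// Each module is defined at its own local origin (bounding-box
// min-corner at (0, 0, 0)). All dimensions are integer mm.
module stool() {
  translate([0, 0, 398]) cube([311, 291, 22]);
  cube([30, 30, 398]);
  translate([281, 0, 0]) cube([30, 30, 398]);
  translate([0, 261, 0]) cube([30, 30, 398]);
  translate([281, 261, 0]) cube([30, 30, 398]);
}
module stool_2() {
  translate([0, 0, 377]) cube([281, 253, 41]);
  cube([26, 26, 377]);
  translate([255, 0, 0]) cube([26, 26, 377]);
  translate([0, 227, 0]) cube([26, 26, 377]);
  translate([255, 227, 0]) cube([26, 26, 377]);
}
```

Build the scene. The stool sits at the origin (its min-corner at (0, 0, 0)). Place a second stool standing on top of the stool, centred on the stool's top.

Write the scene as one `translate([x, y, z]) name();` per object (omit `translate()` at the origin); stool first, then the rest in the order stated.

stool();
translate([15, 19, 420]) stool_2();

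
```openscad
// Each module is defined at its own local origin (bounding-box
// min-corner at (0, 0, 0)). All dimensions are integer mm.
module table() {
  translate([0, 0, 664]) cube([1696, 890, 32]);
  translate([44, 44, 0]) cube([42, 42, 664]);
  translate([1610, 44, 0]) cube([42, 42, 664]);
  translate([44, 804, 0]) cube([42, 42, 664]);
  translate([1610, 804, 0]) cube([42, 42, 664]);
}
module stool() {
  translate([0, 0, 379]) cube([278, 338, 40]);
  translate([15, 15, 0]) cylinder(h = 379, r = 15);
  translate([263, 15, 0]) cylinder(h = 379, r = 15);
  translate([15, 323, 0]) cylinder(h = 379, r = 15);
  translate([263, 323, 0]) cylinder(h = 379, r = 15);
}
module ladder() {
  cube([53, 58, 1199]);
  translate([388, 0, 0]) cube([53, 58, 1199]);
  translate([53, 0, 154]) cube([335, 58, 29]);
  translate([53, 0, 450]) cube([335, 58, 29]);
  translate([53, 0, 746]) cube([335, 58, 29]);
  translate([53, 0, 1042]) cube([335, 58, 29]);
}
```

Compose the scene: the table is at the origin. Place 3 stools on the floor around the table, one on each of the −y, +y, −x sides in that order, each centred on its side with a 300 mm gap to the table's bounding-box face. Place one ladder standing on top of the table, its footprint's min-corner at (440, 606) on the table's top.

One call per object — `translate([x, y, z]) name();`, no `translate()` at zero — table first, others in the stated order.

table();
translate([709, -638, 0]) stool();
translate([709, 1190, 0]) stool();
translate([-578, 276, 0]) stool();
translate([440, 606, 696]) ladder();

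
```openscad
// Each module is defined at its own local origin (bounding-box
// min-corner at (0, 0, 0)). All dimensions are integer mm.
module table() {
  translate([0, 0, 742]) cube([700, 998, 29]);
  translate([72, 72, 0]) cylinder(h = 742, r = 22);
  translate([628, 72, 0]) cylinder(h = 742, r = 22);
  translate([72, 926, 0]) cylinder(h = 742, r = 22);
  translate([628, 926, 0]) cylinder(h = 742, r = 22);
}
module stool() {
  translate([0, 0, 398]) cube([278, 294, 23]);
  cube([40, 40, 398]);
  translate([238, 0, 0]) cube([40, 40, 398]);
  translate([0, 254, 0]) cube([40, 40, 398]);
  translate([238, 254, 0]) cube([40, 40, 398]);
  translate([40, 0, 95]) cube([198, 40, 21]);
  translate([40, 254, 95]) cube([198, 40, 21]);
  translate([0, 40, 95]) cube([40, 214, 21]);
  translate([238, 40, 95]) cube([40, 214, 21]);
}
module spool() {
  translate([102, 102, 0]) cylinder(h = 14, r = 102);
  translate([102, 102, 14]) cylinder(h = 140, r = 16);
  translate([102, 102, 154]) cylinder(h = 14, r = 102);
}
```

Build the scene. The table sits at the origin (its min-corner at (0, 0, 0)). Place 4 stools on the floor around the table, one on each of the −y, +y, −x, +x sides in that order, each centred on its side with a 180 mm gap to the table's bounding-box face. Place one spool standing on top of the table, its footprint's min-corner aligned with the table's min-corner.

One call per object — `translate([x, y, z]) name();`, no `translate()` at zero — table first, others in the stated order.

table();
translate([211, -474, 0]) stool();
translate([211, 1178, 0]) stool();
translate([-458, 352, 0]) stool();
translate([880, 352, 0]) stool();
translate([0, 0, 771]) spool();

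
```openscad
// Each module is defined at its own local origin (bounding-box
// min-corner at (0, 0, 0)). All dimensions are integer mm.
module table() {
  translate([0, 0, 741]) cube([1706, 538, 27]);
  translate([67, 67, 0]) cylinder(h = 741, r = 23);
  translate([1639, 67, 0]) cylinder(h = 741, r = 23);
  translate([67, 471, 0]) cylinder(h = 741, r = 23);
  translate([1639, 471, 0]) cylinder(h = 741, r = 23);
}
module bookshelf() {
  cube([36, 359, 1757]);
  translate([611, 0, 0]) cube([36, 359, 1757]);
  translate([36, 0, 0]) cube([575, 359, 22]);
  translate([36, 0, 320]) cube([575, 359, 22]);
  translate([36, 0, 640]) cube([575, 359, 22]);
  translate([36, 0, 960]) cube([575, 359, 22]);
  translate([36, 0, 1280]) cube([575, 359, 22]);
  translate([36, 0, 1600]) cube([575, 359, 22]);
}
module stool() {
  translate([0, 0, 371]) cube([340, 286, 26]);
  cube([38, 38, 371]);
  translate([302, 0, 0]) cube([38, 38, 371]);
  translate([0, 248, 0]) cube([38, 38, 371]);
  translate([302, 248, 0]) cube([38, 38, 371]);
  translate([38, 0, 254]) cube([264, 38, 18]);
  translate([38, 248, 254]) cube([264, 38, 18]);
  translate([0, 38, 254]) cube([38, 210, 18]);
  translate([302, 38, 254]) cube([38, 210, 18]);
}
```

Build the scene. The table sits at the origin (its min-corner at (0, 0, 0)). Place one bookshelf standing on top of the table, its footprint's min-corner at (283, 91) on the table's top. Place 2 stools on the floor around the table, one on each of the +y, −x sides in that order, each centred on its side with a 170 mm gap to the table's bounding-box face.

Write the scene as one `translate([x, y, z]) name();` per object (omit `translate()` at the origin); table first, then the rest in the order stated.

table();
translate([283, 91, 768]) bookshelf();
translate([683, 708, 0]) stool();
translate([-510, 126, 0]) stool();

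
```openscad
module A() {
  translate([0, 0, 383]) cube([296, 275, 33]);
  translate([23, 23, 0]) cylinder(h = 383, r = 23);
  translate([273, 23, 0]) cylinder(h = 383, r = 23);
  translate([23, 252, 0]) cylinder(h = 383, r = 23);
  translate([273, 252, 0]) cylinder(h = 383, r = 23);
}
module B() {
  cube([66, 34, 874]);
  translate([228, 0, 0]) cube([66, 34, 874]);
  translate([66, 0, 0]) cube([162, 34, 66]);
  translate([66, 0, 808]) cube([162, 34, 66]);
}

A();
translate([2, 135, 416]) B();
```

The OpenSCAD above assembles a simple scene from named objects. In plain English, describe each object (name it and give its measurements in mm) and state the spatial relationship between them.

A is a four-legged stool. The seat is 296×275 mm, 33 mm thick, top at z = 416 mm. It stands on four round legs, each 46 mm in diameter, from z = 0 to the seat underside, each leg's axis is inset half a diameter from the nearest pair of seat edges (so the leg's bounding box is flush with the corner).

B is a rectangular picture frame lying in the x–z plane (depth along y). The opening is 162 mm wide (x) by 742 mm tall (z), surrounded by a border 66 mm wide on all four sides. The frame is 34 mm deep and is made of two full-height vertical stiles with two horizontal rails fitted between them.

The picture frame is on top of the stool.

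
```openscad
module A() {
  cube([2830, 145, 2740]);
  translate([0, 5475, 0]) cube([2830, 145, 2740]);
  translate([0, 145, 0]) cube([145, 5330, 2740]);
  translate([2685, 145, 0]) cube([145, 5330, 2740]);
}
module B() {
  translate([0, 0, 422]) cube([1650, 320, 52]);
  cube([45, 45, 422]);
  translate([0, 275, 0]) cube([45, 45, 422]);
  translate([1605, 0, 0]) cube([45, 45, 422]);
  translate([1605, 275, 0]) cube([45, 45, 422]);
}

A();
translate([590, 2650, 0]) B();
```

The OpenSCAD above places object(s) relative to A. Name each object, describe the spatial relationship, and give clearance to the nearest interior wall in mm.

Clearances: x = 445, y = 2505; minimum 445 mm.

A is a house frame. B is a bench. The bench sits inside the house frame, centred. The clearance to the nearest interior wall is 445 mm.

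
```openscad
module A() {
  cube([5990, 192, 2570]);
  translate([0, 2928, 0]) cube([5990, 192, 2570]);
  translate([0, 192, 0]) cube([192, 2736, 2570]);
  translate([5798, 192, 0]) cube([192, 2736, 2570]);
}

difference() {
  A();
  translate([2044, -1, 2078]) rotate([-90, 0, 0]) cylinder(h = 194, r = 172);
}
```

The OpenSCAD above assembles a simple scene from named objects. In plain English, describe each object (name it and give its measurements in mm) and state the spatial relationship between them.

A is a box-shaped house frame (walls only): outside footprint 5990×3120 mm, wall height 2570 mm, wall thickness 192 mm. The two y-facing walls run the full x-width; the two x-facing walls fit between the inner faces of the y-facing walls.

The house frame has a circular hole of radius 172 mm through its front wall, centred at (x = 2044, z = 2078).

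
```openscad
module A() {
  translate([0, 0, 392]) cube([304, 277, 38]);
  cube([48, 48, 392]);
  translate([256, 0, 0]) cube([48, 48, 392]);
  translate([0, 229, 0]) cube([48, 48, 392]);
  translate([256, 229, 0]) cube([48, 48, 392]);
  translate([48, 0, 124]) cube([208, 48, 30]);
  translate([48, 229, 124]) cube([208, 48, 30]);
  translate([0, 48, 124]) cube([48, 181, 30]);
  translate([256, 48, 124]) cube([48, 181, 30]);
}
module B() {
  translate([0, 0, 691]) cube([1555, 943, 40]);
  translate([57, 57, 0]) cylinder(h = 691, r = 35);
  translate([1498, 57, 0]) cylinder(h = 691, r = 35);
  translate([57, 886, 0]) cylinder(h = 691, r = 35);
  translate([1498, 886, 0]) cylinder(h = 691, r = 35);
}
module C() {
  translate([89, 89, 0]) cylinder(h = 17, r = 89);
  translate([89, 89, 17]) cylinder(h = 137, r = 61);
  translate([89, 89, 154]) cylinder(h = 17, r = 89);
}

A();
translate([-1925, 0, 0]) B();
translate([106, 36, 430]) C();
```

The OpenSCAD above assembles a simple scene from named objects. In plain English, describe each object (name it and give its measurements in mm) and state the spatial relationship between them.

A is a four-legged stool. The seat is 304×277 mm, 38 mm thick, top at z = 430 mm. It stands on four square legs, each 48×48 mm in cross-section, from z = 0 to the seat underside, each flush with a corner of the seat. Four stretchers, 48 mm wide and 30 mm tall, connect adjacent legs with their undersides at z = 124 mm, each running between the inner faces of the legs it joins and aligned with the legs' outer faces on the other axis.

B is a table with a 1555×943 mm rectangular top, 40 mm thick, top surface at z = 731 mm, supported by four round legs of 70 mm diameter, each leg's bounding box inset 22 mm from the nearest pair of top edges, running from the floor.

C is a spool: two coaxial disc flanges of radius 89 mm and thickness 17 mm, joined by a core cylinder of radius 61 mm and height 137 mm. The lower flange rests on z = 0 and the three cylinders share a vertical axis.

The table is on the floor beside the stool on its −x side. The spool is on top of the stool.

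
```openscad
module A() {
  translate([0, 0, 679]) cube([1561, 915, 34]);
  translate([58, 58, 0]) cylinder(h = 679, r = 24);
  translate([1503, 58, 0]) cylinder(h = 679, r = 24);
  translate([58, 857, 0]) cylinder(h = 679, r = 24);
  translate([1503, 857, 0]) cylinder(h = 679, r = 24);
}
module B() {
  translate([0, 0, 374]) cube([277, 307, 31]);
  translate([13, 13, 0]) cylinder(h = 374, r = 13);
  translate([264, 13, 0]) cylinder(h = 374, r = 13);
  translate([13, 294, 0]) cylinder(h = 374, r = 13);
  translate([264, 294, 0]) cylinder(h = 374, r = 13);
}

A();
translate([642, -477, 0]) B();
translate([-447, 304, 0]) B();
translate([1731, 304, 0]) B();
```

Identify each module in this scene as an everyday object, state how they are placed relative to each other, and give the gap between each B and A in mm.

A is a table. B is a stool. Three stools sit around the table at the −y, −x, +x sides. The gap between each stool and the table is 170 mm.

Each stool's nearest face is 170 mm from the table's bounding box.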